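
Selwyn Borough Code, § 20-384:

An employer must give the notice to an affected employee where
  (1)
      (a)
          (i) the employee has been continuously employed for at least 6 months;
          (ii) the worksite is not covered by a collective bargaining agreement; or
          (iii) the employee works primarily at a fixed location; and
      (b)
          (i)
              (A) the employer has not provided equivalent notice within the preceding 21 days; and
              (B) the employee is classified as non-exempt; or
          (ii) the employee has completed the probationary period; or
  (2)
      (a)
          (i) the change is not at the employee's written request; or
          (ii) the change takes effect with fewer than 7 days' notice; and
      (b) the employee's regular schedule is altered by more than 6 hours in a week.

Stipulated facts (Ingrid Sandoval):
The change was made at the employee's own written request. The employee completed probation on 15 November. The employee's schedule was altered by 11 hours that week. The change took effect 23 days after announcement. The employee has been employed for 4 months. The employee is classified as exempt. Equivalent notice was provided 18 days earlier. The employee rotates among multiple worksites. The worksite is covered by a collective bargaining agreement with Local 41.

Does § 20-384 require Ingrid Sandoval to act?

No — not required.

(i) tenure ≥ 6 mo. — not satisfied.
(ii) no CBA — fails.
(iii) fixed location — fails.
(a) = F OR F OR F = false.
(A) no recent notice — not met.
(B) non-exempt — fails.
(i) = F AND F = false.
(ii) past probation — met.
(b): F OR T → true.
(1) = F AND T = false.
(i) not employee-requested — not satisfied.
(ii) < 7 days' notice — not satisfied.
So (a) is not satisfied (F OR F).
(b) schedule shift > 6h — holds.
(2) = F AND T = false.
Overall: F OR F → false.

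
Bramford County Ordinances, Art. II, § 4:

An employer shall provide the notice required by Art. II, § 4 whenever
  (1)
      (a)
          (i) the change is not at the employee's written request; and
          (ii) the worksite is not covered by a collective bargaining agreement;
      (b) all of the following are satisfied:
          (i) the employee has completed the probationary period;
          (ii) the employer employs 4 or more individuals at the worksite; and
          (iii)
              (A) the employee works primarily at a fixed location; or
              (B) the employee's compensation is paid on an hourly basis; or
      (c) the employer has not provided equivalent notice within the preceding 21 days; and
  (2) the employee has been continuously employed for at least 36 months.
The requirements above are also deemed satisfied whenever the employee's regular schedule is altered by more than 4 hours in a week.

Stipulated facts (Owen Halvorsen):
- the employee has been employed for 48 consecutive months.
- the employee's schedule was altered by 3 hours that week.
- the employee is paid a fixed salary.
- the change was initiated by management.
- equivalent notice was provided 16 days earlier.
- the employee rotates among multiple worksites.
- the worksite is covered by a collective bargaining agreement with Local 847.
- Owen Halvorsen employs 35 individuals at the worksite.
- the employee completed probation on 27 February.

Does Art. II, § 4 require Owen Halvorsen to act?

(i) not employee-requested — met.
(ii) no CBA — not met.
So (a) is not satisfied (T AND F).
(i) past probation — met.
(ii) ≥ 4 at site — met.
(A) fixed location — not met.
(B) hourly-paid — fails.
(iii) = F OR F = false.
(b) = T AND T AND F = false.
(c) no recent notice — not satisfied.
(1) = F OR F OR F = false.
(2) tenure ≥ 36 mo. — holds.
So Overall is not satisfied (F AND T).
Exception (schedule shift > 4h) — not satisfied.
Result: main false OR exception false → false.

No — not required.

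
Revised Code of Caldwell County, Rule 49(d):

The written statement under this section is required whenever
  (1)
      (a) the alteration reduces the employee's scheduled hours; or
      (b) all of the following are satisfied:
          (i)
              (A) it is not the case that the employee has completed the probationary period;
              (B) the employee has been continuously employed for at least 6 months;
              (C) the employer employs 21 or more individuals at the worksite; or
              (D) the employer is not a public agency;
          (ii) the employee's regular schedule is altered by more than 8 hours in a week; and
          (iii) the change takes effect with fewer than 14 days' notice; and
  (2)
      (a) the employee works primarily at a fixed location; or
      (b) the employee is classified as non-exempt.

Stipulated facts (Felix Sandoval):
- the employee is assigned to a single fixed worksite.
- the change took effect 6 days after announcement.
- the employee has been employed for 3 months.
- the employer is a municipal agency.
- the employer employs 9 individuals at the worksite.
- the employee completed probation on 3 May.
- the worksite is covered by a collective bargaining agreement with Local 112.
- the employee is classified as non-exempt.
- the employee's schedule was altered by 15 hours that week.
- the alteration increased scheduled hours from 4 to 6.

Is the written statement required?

No — not required.

(a) hours reduced — not satisfied.
(A) not (past probation) — not met.
(B) tenure ≥ 6 mo. — fails.
(C) ≥ 21 at site — fails.
(D) not (public agency) — not met.
So (i) is not satisfied (F OR F OR F OR F).
(ii) schedule shift > 8h — met.
(iii) < 14 days' notice — holds.
(b) = F AND T AND T = false.
(1) = F OR F = false.
(a) fixed location — holds.
(b) non-exempt — holds.
(2): T OR T → true.
So Overall is not satisfied (F AND T).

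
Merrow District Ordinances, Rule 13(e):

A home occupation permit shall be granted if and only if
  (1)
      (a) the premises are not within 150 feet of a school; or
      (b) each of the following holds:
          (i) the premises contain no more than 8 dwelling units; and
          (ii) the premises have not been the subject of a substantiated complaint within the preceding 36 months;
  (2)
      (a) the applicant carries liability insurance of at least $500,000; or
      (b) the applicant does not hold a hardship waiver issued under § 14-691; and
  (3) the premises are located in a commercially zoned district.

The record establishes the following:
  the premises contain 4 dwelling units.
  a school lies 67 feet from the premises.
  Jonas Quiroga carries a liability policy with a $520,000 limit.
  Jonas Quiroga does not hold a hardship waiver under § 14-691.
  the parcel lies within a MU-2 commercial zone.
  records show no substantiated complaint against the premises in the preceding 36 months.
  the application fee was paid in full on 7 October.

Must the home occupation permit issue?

Yes — granted.

(a) ≥150 ft from school — not met.
(i) ≤ 8 units — met.
(ii) no complaint in 36 mo. — met.
(b) = T AND T = true.
(1) = F OR T = true.
(a) insurance ≥ $500,000 — holds.
(b) not (hardship waiver) — satisfied.
So (2) is satisfied (T OR T).
(3) commercially zoned — satisfied.
So Overall is satisfied (T AND T AND T).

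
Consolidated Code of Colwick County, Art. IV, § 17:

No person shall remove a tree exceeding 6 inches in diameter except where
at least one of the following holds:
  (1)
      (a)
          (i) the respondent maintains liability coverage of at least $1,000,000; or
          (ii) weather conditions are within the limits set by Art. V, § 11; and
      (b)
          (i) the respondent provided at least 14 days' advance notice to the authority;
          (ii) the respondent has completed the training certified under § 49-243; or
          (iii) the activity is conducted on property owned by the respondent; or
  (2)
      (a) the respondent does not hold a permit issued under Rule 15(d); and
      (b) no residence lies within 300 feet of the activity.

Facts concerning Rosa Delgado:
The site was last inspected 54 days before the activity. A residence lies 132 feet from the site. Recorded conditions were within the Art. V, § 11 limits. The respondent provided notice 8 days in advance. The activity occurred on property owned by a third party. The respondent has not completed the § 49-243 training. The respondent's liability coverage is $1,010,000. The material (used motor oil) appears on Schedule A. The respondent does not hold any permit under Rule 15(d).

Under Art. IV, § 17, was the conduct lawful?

No — unlawful.

(i) coverage ≥ $1,000,000 — satisfied.
(ii) weather ok — satisfied.
So (a) is satisfied (T OR T).
(i) ≥14 days' notice — not satisfied.
(ii) training certified — not met.
(iii) own property — not satisfied.
(b) = F OR F OR F = false.
So (1) is not satisfied (T AND F).
(a) not (holds permit) — satisfied.
(b) no residence in 300 ft — fails.
(2) = T AND F = false.
Overall = F OR F = false.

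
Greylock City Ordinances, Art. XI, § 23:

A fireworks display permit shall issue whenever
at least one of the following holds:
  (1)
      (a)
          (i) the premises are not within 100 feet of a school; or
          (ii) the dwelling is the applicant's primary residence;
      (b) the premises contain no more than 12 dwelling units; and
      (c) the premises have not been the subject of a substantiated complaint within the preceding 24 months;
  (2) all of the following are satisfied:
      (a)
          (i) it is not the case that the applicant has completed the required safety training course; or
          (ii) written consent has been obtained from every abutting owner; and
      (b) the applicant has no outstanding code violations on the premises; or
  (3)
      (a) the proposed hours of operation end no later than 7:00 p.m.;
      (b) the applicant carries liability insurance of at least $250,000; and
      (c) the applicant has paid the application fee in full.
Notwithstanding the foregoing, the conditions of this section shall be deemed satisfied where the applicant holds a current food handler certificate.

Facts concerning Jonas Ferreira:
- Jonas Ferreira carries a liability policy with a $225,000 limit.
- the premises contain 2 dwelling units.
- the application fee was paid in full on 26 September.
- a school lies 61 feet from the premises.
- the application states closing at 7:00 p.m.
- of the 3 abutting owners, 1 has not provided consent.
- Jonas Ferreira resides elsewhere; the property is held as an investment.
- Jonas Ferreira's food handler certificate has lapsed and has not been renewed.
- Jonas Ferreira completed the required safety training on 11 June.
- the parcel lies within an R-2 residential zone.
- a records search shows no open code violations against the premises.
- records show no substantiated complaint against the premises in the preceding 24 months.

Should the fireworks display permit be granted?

(i) ≥100 ft from school — not met.
(ii) primary residence — fails.
(a) = F OR F = false.
(b) ≤ 12 units — met.
(c) no complaint in 24 mo. — satisfied.
(1): F AND T AND T → false.
(i) not (safety training) — not satisfied.
(ii) all abutters consent — fails.
(a) = F OR F = false.
(b) no code violations — satisfied.
(2): F AND T → false.
(a) closes by 7 p.m. — satisfied.
(b) insurance ≥ $250,000 — not met.
(c) fee paid — met.
(3): T AND F AND T → false.
Overall: F OR F OR F → false.
Exception (food handler cert.) — not satisfied.
Result: main false OR exception false → false.

No — denied.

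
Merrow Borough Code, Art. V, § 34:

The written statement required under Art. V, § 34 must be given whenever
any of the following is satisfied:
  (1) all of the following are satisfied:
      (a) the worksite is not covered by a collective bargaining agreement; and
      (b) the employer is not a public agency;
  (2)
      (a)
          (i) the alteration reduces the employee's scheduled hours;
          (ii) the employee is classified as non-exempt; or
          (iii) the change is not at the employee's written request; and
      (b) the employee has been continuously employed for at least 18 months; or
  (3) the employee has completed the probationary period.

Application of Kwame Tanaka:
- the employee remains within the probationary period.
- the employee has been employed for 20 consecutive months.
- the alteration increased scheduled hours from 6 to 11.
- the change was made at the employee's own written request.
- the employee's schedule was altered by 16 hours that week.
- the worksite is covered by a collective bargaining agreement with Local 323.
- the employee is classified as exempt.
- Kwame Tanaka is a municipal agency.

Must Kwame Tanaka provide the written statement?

No — not required.

(a) no CBA — not met.
(b) not (public agency) — fails.
(1) = F AND F = false.
(i) hours reduced — not met.
(ii) non-exempt — not met.
(iii) not employee-requested — not satisfied.
(a) = F OR F OR F = false.
(b) tenure ≥ 18 mo. — satisfied.
(2) = F AND T = false.
(3) past probation — not met.
Overall: F OR F OR F → false.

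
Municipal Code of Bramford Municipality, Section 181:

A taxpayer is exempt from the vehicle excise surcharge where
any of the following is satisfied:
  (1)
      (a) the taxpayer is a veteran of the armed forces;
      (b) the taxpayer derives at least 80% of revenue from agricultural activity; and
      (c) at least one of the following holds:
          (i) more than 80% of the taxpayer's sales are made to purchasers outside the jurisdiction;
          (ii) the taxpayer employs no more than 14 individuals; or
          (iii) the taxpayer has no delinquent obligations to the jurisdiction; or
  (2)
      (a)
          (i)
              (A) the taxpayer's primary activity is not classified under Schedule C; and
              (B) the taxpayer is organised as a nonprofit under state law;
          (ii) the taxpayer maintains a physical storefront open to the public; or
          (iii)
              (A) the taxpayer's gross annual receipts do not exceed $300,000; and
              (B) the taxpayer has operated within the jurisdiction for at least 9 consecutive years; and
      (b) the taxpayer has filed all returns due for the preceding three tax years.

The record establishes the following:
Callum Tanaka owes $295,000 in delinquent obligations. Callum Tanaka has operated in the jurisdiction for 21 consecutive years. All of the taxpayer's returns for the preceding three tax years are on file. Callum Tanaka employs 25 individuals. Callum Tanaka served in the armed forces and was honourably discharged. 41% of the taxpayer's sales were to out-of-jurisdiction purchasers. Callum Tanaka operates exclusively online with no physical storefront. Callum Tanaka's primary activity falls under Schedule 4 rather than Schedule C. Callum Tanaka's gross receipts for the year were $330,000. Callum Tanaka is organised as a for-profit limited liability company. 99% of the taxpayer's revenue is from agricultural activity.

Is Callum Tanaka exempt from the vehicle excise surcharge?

No — not exempt.

(a) veteran — satisfied.
(b) ≥80% agricultural — satisfied.
(i) >80% out-of-jur. sales — not met.
(ii) ≤ 14 employees — not satisfied.
(iii) no delinquency — fails.
So (c) is not satisfied (F OR F OR F).
So (1) is not satisfied (T AND T AND F).
(A) not (Schedule C activity) — met.
(B) nonprofit — fails.
So (i) is not satisfied (T AND F).
(ii) has storefront — fails.
(A) receipts ≤ $300,000 — fails.
(B) ≥ 9 yrs in jurisdiction — holds.
(iii) = F AND T = false.
So (a) is not satisfied (F OR F OR F).
(b) returns current — met.
(2) = F AND T = false.
Overall = F OR F = false.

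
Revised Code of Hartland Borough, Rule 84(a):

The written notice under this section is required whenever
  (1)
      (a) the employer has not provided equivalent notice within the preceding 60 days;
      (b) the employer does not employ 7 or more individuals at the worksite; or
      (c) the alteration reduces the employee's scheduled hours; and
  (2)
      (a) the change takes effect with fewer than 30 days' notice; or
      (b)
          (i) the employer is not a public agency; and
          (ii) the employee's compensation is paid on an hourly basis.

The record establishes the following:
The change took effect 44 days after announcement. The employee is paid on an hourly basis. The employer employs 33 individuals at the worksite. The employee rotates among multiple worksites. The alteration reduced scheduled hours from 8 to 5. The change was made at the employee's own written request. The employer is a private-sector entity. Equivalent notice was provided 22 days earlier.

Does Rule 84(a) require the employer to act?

(a) no recent notice — not satisfied.
(b) not (≥ 7 at site) — fails.
(c) hours reduced — met.
(1) = F OR F OR T = true.
(a) < 30 days' notice — not met.
(i) not (public agency) — satisfied.
(ii) hourly-paid — satisfied.
(b): T AND T → true.
(2) = F OR T = true.
Overall = T AND T = true.

Yes — required.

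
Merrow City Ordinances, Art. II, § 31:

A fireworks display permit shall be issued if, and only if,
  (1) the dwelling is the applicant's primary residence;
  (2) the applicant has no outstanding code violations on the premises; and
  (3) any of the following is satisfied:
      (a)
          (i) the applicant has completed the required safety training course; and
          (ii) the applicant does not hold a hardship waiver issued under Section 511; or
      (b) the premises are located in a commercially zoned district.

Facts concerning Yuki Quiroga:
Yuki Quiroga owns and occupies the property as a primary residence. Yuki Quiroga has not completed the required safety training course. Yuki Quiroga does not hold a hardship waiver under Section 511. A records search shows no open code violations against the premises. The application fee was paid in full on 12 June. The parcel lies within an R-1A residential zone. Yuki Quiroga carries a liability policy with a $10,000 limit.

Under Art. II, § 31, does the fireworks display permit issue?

(1) primary residence — met.
(2) no code violations — holds.
(i) safety training — not satisfied.
(ii) not (hardship waiver) — satisfied.
So (a) is not satisfied (F AND T).
(b) commercially zoned — not satisfied.
(3): F OR F → false.
Overall = T AND T AND F = false.

No — denied.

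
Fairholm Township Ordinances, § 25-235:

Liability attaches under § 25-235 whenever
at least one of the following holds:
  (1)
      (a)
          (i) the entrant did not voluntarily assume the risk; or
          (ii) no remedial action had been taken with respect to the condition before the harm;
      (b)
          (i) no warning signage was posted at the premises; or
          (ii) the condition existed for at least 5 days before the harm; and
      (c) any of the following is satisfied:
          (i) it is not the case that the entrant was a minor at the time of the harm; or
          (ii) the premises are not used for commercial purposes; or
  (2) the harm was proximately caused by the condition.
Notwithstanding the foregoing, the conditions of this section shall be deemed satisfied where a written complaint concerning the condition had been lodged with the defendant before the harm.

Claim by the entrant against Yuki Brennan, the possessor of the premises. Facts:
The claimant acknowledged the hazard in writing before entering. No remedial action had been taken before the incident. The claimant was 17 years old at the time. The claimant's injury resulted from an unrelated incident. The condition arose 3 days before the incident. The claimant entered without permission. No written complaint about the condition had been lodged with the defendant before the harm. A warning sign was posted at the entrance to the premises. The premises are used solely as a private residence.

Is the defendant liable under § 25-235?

(i) no assumed risk — not met.
(ii) no remedial action — holds.
So (a) is satisfied (F OR T).
(i) no signage posted — not satisfied.
(ii) condition ≥5 days old — not satisfied.
So (b) is not satisfied (F OR F).
(i) not (entrant a minor) — not met.
(ii) not (commercial use) — satisfied.
(c): F OR T → true.
(1) = T AND F AND T = false.
(2) proximate cause — fails.
So Overall is not satisfied (F OR F).
Exception (complaint lodged) — not satisfied.
Result: main false OR exception false → false.

No — not liable.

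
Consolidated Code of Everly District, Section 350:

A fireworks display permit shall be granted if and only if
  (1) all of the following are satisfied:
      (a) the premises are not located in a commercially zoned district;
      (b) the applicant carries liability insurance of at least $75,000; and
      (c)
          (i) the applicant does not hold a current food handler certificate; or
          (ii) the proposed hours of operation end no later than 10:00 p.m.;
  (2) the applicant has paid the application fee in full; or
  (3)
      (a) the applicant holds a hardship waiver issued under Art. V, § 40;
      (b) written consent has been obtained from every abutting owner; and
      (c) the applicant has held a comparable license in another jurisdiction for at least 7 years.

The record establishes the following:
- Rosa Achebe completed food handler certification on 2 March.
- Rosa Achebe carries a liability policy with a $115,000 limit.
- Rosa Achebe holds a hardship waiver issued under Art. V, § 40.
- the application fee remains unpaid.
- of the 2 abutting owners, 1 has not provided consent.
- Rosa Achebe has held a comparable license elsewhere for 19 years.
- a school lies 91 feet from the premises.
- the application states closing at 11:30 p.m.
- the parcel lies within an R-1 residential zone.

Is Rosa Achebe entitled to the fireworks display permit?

No — denied.

(a) not (commercially zoned) — met.
(b) insurance ≥ $75,000 — satisfied.
(i) not (food handler cert.) — not met.
(ii) closes by 10 p.m. — fails.
(c) = F OR F = false.
(1) = T AND T AND F = false.
(2) fee paid — not met.
(a) hardship waiver — holds.
(b) all abutters consent — fails.
(c) prior license ≥ 7 yr — satisfied.
So (3) is not satisfied (T AND F AND T).
Overall: F OR F OR F → false.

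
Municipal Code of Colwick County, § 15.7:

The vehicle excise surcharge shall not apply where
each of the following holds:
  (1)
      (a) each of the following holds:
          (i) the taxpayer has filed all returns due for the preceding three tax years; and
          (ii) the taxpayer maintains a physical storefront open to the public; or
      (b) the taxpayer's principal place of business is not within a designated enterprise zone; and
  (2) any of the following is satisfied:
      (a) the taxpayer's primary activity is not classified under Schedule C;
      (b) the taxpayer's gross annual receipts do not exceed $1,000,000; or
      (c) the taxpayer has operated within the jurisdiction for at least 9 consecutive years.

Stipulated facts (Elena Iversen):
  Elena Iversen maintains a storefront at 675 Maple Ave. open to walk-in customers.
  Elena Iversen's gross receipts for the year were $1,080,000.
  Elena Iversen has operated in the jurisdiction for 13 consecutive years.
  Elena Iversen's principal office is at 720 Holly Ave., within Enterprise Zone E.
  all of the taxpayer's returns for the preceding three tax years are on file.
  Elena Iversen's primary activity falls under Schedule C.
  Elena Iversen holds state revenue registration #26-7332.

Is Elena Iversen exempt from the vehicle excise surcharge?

(i) returns current — met.
(ii) has storefront — met.
(a): T AND T → true.
(b) not (in enterprise zone) — fails.
(1) = T OR F = true.
(a) not (Schedule C activity) — not met.
(b) receipts ≤ $1,000,000 — not met.
(c) ≥ 9 yrs in jurisdiction — holds.
(2): F OR F OR T → true.
Overall = T AND T = true.

Yes — exempt.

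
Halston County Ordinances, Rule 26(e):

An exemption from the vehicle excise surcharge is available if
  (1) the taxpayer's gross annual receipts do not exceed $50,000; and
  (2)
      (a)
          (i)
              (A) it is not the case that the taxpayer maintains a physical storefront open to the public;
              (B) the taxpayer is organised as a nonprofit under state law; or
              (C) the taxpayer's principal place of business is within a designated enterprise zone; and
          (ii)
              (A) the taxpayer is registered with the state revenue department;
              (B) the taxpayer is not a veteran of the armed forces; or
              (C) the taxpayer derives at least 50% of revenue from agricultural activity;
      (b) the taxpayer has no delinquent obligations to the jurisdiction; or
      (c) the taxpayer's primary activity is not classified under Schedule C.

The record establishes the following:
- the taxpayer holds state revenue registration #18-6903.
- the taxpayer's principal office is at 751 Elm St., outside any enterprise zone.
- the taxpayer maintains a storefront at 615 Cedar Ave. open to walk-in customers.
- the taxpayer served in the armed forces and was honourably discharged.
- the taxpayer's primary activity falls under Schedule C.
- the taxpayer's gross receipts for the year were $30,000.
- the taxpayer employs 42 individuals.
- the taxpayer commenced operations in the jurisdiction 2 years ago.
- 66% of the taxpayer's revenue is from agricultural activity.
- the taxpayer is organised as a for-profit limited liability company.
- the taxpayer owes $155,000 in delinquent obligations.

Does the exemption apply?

No — not exempt.

(1) receipts ≤ $50,000 — met.
(A) not (has storefront) — not met.
(B) nonprofit — not met.
(C) in enterprise zone — not met.
So (i) is not satisfied (F OR F OR F).
(A) state-registered — satisfied.
(B) not (veteran) — not met.
(C) ≥50% agricultural — holds.
(ii): T OR F OR T → true.
(a) = F AND T = false.
(b) no delinquency — not satisfied.
(c) not (Schedule C activity) — fails.
(2) = F OR F OR F = false.
So Overall is not satisfied (T AND F).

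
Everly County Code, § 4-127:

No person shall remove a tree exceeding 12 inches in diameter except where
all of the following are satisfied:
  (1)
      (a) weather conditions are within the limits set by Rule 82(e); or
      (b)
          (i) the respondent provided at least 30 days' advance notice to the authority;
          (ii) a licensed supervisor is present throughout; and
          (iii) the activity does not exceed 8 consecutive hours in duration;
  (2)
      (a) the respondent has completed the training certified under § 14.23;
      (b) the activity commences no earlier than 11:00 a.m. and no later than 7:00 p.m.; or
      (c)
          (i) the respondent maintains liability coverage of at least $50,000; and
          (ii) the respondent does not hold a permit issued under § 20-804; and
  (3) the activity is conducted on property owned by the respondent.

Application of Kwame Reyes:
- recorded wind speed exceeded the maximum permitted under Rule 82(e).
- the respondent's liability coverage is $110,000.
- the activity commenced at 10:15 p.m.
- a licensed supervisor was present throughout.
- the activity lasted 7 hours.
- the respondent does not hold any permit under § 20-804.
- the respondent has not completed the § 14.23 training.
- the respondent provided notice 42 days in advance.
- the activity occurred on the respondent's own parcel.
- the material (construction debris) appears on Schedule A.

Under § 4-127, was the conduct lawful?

(a) weather ok — fails.
(i) ≥30 days' notice — met.
(ii) supervisor present — met.
(iii) ≤ 8 hrs duration — holds.
(b): T AND T AND T → true.
(1): F OR T → true.
(a) training certified — not met.
(b) start within hours — not met.
(i) coverage ≥ $50,000 — satisfied.
(ii) not (holds permit) — satisfied.
So (c) is satisfied (T AND T).
(2) = F OR F OR T = true.
(3) own property — satisfied.
So Overall is satisfied (T AND T AND T).

Yes — lawful.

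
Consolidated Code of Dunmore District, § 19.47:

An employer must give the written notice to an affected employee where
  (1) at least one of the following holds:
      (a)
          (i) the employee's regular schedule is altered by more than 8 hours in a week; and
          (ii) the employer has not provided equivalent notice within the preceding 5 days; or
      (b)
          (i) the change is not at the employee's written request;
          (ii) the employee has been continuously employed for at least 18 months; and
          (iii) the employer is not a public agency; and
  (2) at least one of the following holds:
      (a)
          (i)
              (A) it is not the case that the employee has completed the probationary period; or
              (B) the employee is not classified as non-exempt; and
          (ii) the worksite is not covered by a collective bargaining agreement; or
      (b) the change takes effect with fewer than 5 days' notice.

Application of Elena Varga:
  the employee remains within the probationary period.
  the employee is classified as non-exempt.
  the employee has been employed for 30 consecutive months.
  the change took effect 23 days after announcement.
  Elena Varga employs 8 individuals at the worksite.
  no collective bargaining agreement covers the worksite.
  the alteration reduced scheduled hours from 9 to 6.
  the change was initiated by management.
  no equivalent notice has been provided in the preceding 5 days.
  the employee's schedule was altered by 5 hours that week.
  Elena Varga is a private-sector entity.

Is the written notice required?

(i) schedule shift > 8h — not met.
(ii) no recent notice — satisfied.
So (a) is not satisfied (F AND T).
(i) not employee-requested — holds.
(ii) tenure ≥ 18 mo. — met.
(iii) not (public agency) — holds.
So (b) is satisfied (T AND T AND T).
(1): F OR T → true.
(A) not (past probation) — holds.
(B) not (non-exempt) — fails.
(i): T OR F → true.
(ii) no CBA — satisfied.
(a): T AND T → true.
(b) < 5 days' notice — not met.
(2): T OR F → true.
Overall = T AND T = true.

Yes — required.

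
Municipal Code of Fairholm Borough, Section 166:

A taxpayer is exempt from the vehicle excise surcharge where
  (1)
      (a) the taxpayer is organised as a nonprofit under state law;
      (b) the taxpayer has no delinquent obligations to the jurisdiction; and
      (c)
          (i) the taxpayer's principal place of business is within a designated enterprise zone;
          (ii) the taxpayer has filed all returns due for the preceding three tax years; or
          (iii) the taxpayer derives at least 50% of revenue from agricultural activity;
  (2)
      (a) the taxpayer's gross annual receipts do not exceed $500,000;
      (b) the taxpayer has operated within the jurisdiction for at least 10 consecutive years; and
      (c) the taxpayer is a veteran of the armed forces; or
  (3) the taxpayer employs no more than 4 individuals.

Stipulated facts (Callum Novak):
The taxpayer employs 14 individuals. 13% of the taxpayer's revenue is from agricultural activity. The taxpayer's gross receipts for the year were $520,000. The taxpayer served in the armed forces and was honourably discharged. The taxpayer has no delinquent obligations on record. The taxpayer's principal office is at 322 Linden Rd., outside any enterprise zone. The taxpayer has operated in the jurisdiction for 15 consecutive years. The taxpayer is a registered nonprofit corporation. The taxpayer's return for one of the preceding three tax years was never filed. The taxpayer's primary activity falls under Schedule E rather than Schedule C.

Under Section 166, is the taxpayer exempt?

No — not exempt.

(a) nonprofit — holds.
(b) no delinquency — met.
(i) in enterprise zone — not met.
(ii) returns current — not met.
(iii) ≥50% agricultural — not satisfied.
So (c) is not satisfied (F OR F OR F).
(1) = T AND T AND F = false.
(a) receipts ≤ $500,000 — fails.
(b) ≥ 10 yrs in jurisdiction — met.
(c) veteran — satisfied.
(2): F AND T AND T → false.
(3) ≤ 4 employees — not satisfied.
So Overall is not satisfied (F OR F OR F).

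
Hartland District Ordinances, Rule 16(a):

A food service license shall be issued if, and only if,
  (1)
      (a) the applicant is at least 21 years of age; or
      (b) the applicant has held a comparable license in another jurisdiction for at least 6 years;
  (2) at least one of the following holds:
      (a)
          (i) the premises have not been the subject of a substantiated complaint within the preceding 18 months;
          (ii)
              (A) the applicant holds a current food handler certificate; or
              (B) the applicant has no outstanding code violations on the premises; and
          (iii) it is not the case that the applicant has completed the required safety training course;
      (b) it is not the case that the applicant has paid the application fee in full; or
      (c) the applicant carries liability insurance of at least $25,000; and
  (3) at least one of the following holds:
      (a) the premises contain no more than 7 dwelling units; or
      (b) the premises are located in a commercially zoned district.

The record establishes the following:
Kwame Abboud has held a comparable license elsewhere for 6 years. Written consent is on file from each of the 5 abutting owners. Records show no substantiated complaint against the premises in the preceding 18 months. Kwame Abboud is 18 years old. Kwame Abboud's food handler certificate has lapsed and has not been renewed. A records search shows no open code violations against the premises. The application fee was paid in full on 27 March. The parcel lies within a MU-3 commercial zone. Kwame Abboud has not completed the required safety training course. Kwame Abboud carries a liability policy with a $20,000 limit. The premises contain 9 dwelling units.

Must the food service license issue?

Yes — granted.

(a) age ≥ 21 — fails.
(b) prior license ≥ 6 yr — holds.
(1) = F OR T = true.
(i) no complaint in 18 mo. — met.
(A) food handler cert. — fails.
(B) no code violations — met.
So (ii) is satisfied (F OR T).
(iii) not (safety training) — satisfied.
(a) = T AND T AND T = true.
(b) not (fee paid) — not met.
(c) insurance ≥ $25,000 — not satisfied.
(2): T OR F OR F → true.
(a) ≤ 7 units — not met.
(b) commercially zoned — holds.
(3): F OR T → true.
Overall: T AND T AND T → true.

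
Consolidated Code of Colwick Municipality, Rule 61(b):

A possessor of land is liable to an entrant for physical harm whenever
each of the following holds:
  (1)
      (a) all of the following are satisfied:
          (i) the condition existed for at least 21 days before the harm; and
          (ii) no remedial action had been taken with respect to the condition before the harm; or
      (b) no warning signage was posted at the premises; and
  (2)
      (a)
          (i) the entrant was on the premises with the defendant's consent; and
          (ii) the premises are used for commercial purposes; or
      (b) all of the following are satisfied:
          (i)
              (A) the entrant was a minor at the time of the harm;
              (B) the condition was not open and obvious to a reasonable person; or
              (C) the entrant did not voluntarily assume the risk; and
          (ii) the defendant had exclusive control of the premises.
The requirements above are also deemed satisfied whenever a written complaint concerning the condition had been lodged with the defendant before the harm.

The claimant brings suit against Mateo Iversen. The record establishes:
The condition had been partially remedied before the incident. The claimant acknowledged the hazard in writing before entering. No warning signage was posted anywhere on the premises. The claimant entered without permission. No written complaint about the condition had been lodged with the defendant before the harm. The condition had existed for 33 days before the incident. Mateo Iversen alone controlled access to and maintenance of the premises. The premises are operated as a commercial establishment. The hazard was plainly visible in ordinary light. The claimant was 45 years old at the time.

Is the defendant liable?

No — not liable.

(i) condition ≥21 days old — satisfied.
(ii) no remedial action — fails.
(a): T AND F → false.
(b) no signage posted — met.
(1): F OR T → true.
(i) consent to enter — not met.
(ii) commercial use — met.
So (a) is not satisfied (F AND T).
(A) entrant a minor — not met.
(B) not open/obvious — not met.
(C) no assumed risk — fails.
(i): F OR F OR F → false.
(ii) exclusive control — satisfied.
(b): F AND T → false.
So (2) is not satisfied (F OR F).
Overall = T AND F = false.
Exception (complaint lodged) — not satisfied.
Result: main false OR exception false → false.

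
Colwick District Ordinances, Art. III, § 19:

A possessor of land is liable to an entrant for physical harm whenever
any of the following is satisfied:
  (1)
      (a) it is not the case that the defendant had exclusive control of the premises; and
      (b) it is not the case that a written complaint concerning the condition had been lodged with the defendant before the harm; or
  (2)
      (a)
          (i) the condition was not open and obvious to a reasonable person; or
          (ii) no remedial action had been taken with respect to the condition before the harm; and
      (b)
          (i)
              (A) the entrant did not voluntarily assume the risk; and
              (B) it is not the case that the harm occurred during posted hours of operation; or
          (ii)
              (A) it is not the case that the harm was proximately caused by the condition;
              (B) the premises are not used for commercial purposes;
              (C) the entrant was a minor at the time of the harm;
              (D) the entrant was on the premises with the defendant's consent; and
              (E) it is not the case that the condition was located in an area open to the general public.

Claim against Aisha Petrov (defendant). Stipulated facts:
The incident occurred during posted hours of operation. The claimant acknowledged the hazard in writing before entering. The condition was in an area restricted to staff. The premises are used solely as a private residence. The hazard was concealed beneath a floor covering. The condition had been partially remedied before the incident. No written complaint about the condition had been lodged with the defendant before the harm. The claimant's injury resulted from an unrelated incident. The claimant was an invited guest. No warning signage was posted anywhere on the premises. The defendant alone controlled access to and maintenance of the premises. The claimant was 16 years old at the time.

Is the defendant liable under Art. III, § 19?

(a) not (exclusive control) — fails.
(b) not (complaint lodged) — met.
So (1) is not satisfied (F AND T).
(i) not open/obvious — satisfied.
(ii) no remedial action — not met.
(a): T OR F → true.
(A) no assumed risk — not met.
(B) not (during posted hours) — not met.
(i): F AND F → false.
(A) not (proximate cause) — holds.
(B) not (commercial use) — holds.
(C) entrant a minor — satisfied.
(D) consent to enter — satisfied.
(E) not (public area) — holds.
(ii): T AND T AND T AND T AND T → true.
(b) = F OR T = true.
(2): T AND T → true.
Overall = F OR T = true.

Yes — liable.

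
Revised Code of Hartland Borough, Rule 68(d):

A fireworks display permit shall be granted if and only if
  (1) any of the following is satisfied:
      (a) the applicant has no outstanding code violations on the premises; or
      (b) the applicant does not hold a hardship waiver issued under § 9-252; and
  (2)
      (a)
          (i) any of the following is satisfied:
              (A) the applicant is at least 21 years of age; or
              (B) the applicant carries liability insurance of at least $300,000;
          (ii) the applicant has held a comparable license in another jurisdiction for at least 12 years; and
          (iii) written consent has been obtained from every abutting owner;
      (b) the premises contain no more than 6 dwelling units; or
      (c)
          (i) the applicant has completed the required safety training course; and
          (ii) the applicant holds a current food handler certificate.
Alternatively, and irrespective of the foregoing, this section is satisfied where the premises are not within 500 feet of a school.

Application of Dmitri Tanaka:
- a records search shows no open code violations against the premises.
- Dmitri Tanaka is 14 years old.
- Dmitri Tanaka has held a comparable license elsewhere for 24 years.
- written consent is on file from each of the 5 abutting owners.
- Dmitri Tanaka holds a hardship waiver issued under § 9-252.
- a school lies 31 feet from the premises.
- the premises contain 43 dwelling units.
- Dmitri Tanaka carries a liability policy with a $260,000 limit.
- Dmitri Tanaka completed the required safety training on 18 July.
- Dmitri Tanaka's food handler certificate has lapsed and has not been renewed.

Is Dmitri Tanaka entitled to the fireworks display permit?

(a) no code violations — met.
(b) not (hardship waiver) — not met.
(1) = T OR F = true.
(A) age ≥ 21 — not satisfied.
(B) insurance ≥ $300,000 — not met.
So (i) is not satisfied (F OR F).
(ii) prior license ≥ 12 yr — holds.
(iii) all abutters consent — satisfied.
(a): F AND T AND T → false.
(b) ≤ 6 units — not met.
(i) safety training — met.
(ii) food handler cert. — not met.
So (c) is not satisfied (T AND F).
(2): F OR F OR F → false.
Overall: T AND F → false.
Exception (≥500 ft from school) — not satisfied.
Result: main false OR exception false → false.

No — denied.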